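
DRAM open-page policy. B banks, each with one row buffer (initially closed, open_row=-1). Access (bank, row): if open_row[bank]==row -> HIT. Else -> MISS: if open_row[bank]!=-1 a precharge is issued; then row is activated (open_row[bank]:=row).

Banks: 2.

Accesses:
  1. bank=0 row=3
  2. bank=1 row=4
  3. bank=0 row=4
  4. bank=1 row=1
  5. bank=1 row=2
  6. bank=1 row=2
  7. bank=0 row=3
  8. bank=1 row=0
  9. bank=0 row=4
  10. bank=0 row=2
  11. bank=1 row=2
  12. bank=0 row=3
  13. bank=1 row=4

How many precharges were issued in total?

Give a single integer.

Acc 1: bank0 row3 -> MISS (open row3); precharges=0
Acc 2: bank1 row4 -> MISS (open row4); precharges=0
Acc 3: bank0 row4 -> MISS (open row4); precharges=1
Acc 4: bank1 row1 -> MISS (open row1); precharges=2
Acc 5: bank1 row2 -> MISS (open row2); precharges=3
Acc 6: bank1 row2 -> HIT
Acc 7: bank0 row3 -> MISS (open row3); precharges=4
Acc 8: bank1 row0 -> MISS (open row0); precharges=5
Acc 9: bank0 row4 -> MISS (open row4); precharges=6
Acc 10: bank0 row2 -> MISS (open row2); precharges=7
Acc 11: bank1 row2 -> MISS (open row2); precharges=8
Acc 12: bank0 row3 -> MISS (open row3); precharges=9
Acc 13: bank1 row4 -> MISS (open row4); precharges=10

Answer: 10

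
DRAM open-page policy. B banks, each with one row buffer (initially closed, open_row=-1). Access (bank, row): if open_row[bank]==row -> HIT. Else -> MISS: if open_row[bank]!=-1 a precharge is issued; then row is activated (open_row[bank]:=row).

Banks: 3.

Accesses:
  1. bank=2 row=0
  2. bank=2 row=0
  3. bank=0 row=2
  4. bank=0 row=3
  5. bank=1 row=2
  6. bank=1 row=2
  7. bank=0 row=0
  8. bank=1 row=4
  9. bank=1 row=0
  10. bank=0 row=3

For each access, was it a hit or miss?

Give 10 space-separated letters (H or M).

Answer: M H M M M H M M M M

Derivation:
Acc 1: bank2 row0 -> MISS (open row0); precharges=0
Acc 2: bank2 row0 -> HIT
Acc 3: bank0 row2 -> MISS (open row2); precharges=0
Acc 4: bank0 row3 -> MISS (open row3); precharges=1
Acc 5: bank1 row2 -> MISS (open row2); precharges=1
Acc 6: bank1 row2 -> HIT
Acc 7: bank0 row0 -> MISS (open row0); precharges=2
Acc 8: bank1 row4 -> MISS (open row4); precharges=3
Acc 9: bank1 row0 -> MISS (open row0); precharges=4
Acc 10: bank0 row3 -> MISS (open row3); precharges=5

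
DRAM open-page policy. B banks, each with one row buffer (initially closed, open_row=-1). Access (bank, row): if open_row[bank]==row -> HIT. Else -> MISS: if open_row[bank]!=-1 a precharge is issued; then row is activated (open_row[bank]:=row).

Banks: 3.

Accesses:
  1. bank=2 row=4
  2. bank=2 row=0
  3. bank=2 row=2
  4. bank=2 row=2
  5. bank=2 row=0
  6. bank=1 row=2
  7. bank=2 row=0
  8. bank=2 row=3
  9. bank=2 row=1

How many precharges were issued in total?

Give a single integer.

Acc 1: bank2 row4 -> MISS (open row4); precharges=0
Acc 2: bank2 row0 -> MISS (open row0); precharges=1
Acc 3: bank2 row2 -> MISS (open row2); precharges=2
Acc 4: bank2 row2 -> HIT
Acc 5: bank2 row0 -> MISS (open row0); precharges=3
Acc 6: bank1 row2 -> MISS (open row2); precharges=3
Acc 7: bank2 row0 -> HIT
Acc 8: bank2 row3 -> MISS (open row3); precharges=4
Acc 9: bank2 row1 -> MISS (open row1); precharges=5

Answer: 5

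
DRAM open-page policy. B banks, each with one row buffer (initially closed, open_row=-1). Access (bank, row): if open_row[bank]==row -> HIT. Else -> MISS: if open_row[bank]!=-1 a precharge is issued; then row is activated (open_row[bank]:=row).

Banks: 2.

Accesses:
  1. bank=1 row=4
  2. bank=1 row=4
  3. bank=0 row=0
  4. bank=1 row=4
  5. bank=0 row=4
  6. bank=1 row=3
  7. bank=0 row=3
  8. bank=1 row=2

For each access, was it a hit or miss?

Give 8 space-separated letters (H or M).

Answer: M H M H M M M M

Derivation:
Acc 1: bank1 row4 -> MISS (open row4); precharges=0
Acc 2: bank1 row4 -> HIT
Acc 3: bank0 row0 -> MISS (open row0); precharges=0
Acc 4: bank1 row4 -> HIT
Acc 5: bank0 row4 -> MISS (open row4); precharges=1
Acc 6: bank1 row3 -> MISS (open row3); precharges=2
Acc 7: bank0 row3 -> MISS (open row3); precharges=3
Acc 8: bank1 row2 -> MISS (open row2); precharges=4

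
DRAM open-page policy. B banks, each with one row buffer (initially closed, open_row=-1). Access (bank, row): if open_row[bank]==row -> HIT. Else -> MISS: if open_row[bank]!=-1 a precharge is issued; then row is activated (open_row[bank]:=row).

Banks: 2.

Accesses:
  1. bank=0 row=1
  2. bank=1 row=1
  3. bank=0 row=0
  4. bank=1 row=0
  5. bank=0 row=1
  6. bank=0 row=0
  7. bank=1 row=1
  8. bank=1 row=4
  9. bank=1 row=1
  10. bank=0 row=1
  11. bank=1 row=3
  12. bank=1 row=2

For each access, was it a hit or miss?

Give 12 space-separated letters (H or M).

Acc 1: bank0 row1 -> MISS (open row1); precharges=0
Acc 2: bank1 row1 -> MISS (open row1); precharges=0
Acc 3: bank0 row0 -> MISS (open row0); precharges=1
Acc 4: bank1 row0 -> MISS (open row0); precharges=2
Acc 5: bank0 row1 -> MISS (open row1); precharges=3
Acc 6: bank0 row0 -> MISS (open row0); precharges=4
Acc 7: bank1 row1 -> MISS (open row1); precharges=5
Acc 8: bank1 row4 -> MISS (open row4); precharges=6
Acc 9: bank1 row1 -> MISS (open row1); precharges=7
Acc 10: bank0 row1 -> MISS (open row1); precharges=8
Acc 11: bank1 row3 -> MISS (open row3); precharges=9
Acc 12: bank1 row2 -> MISS (open row2); precharges=10

Answer: M M M M M M M M M M M M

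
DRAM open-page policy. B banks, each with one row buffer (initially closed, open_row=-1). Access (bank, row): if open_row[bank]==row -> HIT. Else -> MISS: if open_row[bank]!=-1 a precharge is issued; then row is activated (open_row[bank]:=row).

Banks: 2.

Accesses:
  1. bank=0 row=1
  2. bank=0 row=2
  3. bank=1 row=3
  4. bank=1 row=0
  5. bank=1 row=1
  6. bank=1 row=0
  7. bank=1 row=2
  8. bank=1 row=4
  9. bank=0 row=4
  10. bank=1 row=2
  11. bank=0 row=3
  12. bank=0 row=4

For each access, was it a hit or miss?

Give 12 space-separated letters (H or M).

Acc 1: bank0 row1 -> MISS (open row1); precharges=0
Acc 2: bank0 row2 -> MISS (open row2); precharges=1
Acc 3: bank1 row3 -> MISS (open row3); precharges=1
Acc 4: bank1 row0 -> MISS (open row0); precharges=2
Acc 5: bank1 row1 -> MISS (open row1); precharges=3
Acc 6: bank1 row0 -> MISS (open row0); precharges=4
Acc 7: bank1 row2 -> MISS (open row2); precharges=5
Acc 8: bank1 row4 -> MISS (open row4); precharges=6
Acc 9: bank0 row4 -> MISS (open row4); precharges=7
Acc 10: bank1 row2 -> MISS (open row2); precharges=8
Acc 11: bank0 row3 -> MISS (open row3); precharges=9
Acc 12: bank0 row4 -> MISS (open row4); precharges=10

Answer: M M M M M M M M M M M M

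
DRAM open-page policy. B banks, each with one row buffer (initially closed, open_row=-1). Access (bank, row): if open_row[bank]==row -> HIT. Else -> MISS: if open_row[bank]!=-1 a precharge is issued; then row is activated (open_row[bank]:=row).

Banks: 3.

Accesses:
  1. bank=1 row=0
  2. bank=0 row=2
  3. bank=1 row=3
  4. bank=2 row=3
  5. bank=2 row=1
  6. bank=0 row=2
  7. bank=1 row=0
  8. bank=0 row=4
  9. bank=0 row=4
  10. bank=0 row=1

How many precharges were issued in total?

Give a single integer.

Acc 1: bank1 row0 -> MISS (open row0); precharges=0
Acc 2: bank0 row2 -> MISS (open row2); precharges=0
Acc 3: bank1 row3 -> MISS (open row3); precharges=1
Acc 4: bank2 row3 -> MISS (open row3); precharges=1
Acc 5: bank2 row1 -> MISS (open row1); precharges=2
Acc 6: bank0 row2 -> HIT
Acc 7: bank1 row0 -> MISS (open row0); precharges=3
Acc 8: bank0 row4 -> MISS (open row4); precharges=4
Acc 9: bank0 row4 -> HIT
Acc 10: bank0 row1 -> MISS (open row1); precharges=5

Answer: 5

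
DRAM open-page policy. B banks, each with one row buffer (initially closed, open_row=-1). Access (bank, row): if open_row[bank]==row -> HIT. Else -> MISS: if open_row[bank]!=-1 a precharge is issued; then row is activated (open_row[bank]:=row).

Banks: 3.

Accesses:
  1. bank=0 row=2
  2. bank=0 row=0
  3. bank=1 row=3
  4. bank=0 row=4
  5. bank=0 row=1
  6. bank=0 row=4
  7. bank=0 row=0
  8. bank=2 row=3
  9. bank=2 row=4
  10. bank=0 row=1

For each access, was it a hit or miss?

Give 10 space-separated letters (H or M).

Acc 1: bank0 row2 -> MISS (open row2); precharges=0
Acc 2: bank0 row0 -> MISS (open row0); precharges=1
Acc 3: bank1 row3 -> MISS (open row3); precharges=1
Acc 4: bank0 row4 -> MISS (open row4); precharges=2
Acc 5: bank0 row1 -> MISS (open row1); precharges=3
Acc 6: bank0 row4 -> MISS (open row4); precharges=4
Acc 7: bank0 row0 -> MISS (open row0); precharges=5
Acc 8: bank2 row3 -> MISS (open row3); precharges=5
Acc 9: bank2 row4 -> MISS (open row4); precharges=6
Acc 10: bank0 row1 -> MISS (open row1); precharges=7

Answer: M M M M M M M M M M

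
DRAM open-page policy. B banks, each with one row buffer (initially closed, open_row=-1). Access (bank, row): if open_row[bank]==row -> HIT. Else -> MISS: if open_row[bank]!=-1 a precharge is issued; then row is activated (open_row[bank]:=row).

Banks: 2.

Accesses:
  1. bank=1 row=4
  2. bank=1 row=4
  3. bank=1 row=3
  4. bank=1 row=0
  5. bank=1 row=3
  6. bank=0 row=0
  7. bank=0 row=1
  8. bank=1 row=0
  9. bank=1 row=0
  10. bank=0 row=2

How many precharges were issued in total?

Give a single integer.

Answer: 6

Derivation:
Acc 1: bank1 row4 -> MISS (open row4); precharges=0
Acc 2: bank1 row4 -> HIT
Acc 3: bank1 row3 -> MISS (open row3); precharges=1
Acc 4: bank1 row0 -> MISS (open row0); precharges=2
Acc 5: bank1 row3 -> MISS (open row3); precharges=3
Acc 6: bank0 row0 -> MISS (open row0); precharges=3
Acc 7: bank0 row1 -> MISS (open row1); precharges=4
Acc 8: bank1 row0 -> MISS (open row0); precharges=5
Acc 9: bank1 row0 -> HIT
Acc 10: bank0 row2 -> MISS (open row2); precharges=6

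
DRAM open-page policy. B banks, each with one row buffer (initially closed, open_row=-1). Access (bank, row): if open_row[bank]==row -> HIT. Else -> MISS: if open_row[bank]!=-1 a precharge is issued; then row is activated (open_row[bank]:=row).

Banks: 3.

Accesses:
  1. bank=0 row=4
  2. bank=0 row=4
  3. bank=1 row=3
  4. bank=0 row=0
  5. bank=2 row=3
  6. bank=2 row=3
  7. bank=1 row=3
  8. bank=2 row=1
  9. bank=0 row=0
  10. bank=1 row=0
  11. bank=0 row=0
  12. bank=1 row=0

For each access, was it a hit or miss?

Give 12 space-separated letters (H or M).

Acc 1: bank0 row4 -> MISS (open row4); precharges=0
Acc 2: bank0 row4 -> HIT
Acc 3: bank1 row3 -> MISS (open row3); precharges=0
Acc 4: bank0 row0 -> MISS (open row0); precharges=1
Acc 5: bank2 row3 -> MISS (open row3); precharges=1
Acc 6: bank2 row3 -> HIT
Acc 7: bank1 row3 -> HIT
Acc 8: bank2 row1 -> MISS (open row1); precharges=2
Acc 9: bank0 row0 -> HIT
Acc 10: bank1 row0 -> MISS (open row0); precharges=3
Acc 11: bank0 row0 -> HIT
Acc 12: bank1 row0 -> HIT

Answer: M H M M M H H M H M H H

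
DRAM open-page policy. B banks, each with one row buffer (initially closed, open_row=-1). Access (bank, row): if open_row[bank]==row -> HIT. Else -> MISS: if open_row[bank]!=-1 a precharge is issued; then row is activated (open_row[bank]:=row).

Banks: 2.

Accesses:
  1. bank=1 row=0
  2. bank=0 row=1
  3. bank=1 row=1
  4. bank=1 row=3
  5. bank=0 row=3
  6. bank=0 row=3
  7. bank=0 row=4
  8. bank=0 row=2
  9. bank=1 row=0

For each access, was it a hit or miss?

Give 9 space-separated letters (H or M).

Acc 1: bank1 row0 -> MISS (open row0); precharges=0
Acc 2: bank0 row1 -> MISS (open row1); precharges=0
Acc 3: bank1 row1 -> MISS (open row1); precharges=1
Acc 4: bank1 row3 -> MISS (open row3); precharges=2
Acc 5: bank0 row3 -> MISS (open row3); precharges=3
Acc 6: bank0 row3 -> HIT
Acc 7: bank0 row4 -> MISS (open row4); precharges=4
Acc 8: bank0 row2 -> MISS (open row2); precharges=5
Acc 9: bank1 row0 -> MISS (open row0); precharges=6

Answer: M M M M M H M M M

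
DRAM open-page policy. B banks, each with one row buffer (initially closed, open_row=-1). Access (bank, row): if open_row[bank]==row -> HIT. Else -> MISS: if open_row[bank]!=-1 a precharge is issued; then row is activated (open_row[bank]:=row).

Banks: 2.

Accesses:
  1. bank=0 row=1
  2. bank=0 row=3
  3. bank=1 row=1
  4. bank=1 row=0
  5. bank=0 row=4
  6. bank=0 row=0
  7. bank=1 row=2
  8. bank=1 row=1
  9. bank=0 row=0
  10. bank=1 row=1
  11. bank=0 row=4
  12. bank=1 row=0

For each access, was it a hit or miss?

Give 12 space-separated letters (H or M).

Acc 1: bank0 row1 -> MISS (open row1); precharges=0
Acc 2: bank0 row3 -> MISS (open row3); precharges=1
Acc 3: bank1 row1 -> MISS (open row1); precharges=1
Acc 4: bank1 row0 -> MISS (open row0); precharges=2
Acc 5: bank0 row4 -> MISS (open row4); precharges=3
Acc 6: bank0 row0 -> MISS (open row0); precharges=4
Acc 7: bank1 row2 -> MISS (open row2); precharges=5
Acc 8: bank1 row1 -> MISS (open row1); precharges=6
Acc 9: bank0 row0 -> HIT
Acc 10: bank1 row1 -> HIT
Acc 11: bank0 row4 -> MISS (open row4); precharges=7
Acc 12: bank1 row0 -> MISS (open row0); precharges=8

Answer: M M M M M M M M H H M M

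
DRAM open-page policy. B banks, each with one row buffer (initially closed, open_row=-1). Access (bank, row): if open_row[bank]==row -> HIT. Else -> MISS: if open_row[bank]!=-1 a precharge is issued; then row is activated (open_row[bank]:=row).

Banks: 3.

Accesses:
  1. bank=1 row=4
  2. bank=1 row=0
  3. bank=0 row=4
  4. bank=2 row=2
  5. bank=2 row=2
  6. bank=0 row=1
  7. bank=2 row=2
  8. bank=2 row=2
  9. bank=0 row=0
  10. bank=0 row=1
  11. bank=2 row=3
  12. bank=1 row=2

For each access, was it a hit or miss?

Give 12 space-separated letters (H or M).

Answer: M M M M H M H H M M M M

Derivation:
Acc 1: bank1 row4 -> MISS (open row4); precharges=0
Acc 2: bank1 row0 -> MISS (open row0); precharges=1
Acc 3: bank0 row4 -> MISS (open row4); precharges=1
Acc 4: bank2 row2 -> MISS (open row2); precharges=1
Acc 5: bank2 row2 -> HIT
Acc 6: bank0 row1 -> MISS (open row1); precharges=2
Acc 7: bank2 row2 -> HIT
Acc 8: bank2 row2 -> HIT
Acc 9: bank0 row0 -> MISS (open row0); precharges=3
Acc 10: bank0 row1 -> MISS (open row1); precharges=4
Acc 11: bank2 row3 -> MISS (open row3); precharges=5
Acc 12: bank1 row2 -> MISS (open row2); precharges=6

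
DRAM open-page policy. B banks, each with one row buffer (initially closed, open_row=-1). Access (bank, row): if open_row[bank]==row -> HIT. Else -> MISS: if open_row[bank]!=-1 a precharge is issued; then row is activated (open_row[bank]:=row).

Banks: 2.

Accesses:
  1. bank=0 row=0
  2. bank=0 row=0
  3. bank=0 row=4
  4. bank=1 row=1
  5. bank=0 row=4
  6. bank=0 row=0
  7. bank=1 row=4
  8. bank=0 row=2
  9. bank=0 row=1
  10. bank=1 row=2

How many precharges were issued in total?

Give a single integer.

Answer: 6

Derivation:
Acc 1: bank0 row0 -> MISS (open row0); precharges=0
Acc 2: bank0 row0 -> HIT
Acc 3: bank0 row4 -> MISS (open row4); precharges=1
Acc 4: bank1 row1 -> MISS (open row1); precharges=1
Acc 5: bank0 row4 -> HIT
Acc 6: bank0 row0 -> MISS (open row0); precharges=2
Acc 7: bank1 row4 -> MISS (open row4); precharges=3
Acc 8: bank0 row2 -> MISS (open row2); precharges=4
Acc 9: bank0 row1 -> MISS (open row1); precharges=5
Acc 10: bank1 row2 -> MISS (open row2); precharges=6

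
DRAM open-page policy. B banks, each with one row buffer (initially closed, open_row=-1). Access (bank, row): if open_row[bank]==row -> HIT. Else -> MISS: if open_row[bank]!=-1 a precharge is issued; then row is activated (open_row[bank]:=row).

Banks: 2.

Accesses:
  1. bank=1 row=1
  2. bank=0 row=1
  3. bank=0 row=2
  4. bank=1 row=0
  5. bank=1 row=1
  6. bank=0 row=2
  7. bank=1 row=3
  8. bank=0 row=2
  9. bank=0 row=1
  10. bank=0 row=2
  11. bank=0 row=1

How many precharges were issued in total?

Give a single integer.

Answer: 7

Derivation:
Acc 1: bank1 row1 -> MISS (open row1); precharges=0
Acc 2: bank0 row1 -> MISS (open row1); precharges=0
Acc 3: bank0 row2 -> MISS (open row2); precharges=1
Acc 4: bank1 row0 -> MISS (open row0); precharges=2
Acc 5: bank1 row1 -> MISS (open row1); precharges=3
Acc 6: bank0 row2 -> HIT
Acc 7: bank1 row3 -> MISS (open row3); precharges=4
Acc 8: bank0 row2 -> HIT
Acc 9: bank0 row1 -> MISS (open row1); precharges=5
Acc 10: bank0 row2 -> MISS (open row2); precharges=6
Acc 11: bank0 row1 -> MISS (open row1); precharges=7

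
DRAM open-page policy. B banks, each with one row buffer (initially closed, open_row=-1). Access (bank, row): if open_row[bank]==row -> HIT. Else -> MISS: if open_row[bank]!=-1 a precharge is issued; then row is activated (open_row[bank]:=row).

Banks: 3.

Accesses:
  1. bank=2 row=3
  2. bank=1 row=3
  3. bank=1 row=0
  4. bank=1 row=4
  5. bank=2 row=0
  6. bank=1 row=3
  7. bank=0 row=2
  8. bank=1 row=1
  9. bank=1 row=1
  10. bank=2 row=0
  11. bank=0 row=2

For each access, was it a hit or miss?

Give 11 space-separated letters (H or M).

Answer: M M M M M M M M H H H

Derivation:
Acc 1: bank2 row3 -> MISS (open row3); precharges=0
Acc 2: bank1 row3 -> MISS (open row3); precharges=0
Acc 3: bank1 row0 -> MISS (open row0); precharges=1
Acc 4: bank1 row4 -> MISS (open row4); precharges=2
Acc 5: bank2 row0 -> MISS (open row0); precharges=3
Acc 6: bank1 row3 -> MISS (open row3); precharges=4
Acc 7: bank0 row2 -> MISS (open row2); precharges=4
Acc 8: bank1 row1 -> MISS (open row1); precharges=5
Acc 9: bank1 row1 -> HIT
Acc 10: bank2 row0 -> HIT
Acc 11: bank0 row2 -> HIT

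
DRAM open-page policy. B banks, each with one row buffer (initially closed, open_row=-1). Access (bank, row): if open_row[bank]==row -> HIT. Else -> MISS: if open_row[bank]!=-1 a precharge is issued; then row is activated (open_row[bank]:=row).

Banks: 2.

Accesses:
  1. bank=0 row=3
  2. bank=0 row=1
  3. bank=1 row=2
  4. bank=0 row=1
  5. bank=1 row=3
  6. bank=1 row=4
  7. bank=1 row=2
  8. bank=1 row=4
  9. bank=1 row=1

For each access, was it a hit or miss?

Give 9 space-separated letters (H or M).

Answer: M M M H M M M M M

Derivation:
Acc 1: bank0 row3 -> MISS (open row3); precharges=0
Acc 2: bank0 row1 -> MISS (open row1); precharges=1
Acc 3: bank1 row2 -> MISS (open row2); precharges=1
Acc 4: bank0 row1 -> HIT
Acc 5: bank1 row3 -> MISS (open row3); precharges=2
Acc 6: bank1 row4 -> MISS (open row4); precharges=3
Acc 7: bank1 row2 -> MISS (open row2); precharges=4
Acc 8: bank1 row4 -> MISS (open row4); precharges=5
Acc 9: bank1 row1 -> MISS (open row1); precharges=6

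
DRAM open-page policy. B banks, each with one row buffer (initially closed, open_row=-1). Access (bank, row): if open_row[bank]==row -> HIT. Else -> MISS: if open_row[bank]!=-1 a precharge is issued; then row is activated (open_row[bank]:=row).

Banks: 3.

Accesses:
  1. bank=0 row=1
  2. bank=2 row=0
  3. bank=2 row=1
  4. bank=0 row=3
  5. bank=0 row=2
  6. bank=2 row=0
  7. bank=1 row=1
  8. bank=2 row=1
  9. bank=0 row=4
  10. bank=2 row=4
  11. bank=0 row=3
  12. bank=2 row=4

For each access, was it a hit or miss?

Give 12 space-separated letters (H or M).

Answer: M M M M M M M M M M M H

Derivation:
Acc 1: bank0 row1 -> MISS (open row1); precharges=0
Acc 2: bank2 row0 -> MISS (open row0); precharges=0
Acc 3: bank2 row1 -> MISS (open row1); precharges=1
Acc 4: bank0 row3 -> MISS (open row3); precharges=2
Acc 5: bank0 row2 -> MISS (open row2); precharges=3
Acc 6: bank2 row0 -> MISS (open row0); precharges=4
Acc 7: bank1 row1 -> MISS (open row1); precharges=4
Acc 8: bank2 row1 -> MISS (open row1); precharges=5
Acc 9: bank0 row4 -> MISS (open row4); precharges=6
Acc 10: bank2 row4 -> MISS (open row4); precharges=7
Acc 11: bank0 row3 -> MISS (open row3); precharges=8
Acc 12: bank2 row4 -> HIT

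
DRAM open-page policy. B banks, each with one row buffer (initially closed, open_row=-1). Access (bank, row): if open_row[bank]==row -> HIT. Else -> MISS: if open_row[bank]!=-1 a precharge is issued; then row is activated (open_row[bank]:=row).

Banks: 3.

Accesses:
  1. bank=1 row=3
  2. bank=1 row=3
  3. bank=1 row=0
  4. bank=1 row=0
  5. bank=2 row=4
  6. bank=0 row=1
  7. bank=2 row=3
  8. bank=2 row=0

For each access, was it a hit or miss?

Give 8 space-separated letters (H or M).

Acc 1: bank1 row3 -> MISS (open row3); precharges=0
Acc 2: bank1 row3 -> HIT
Acc 3: bank1 row0 -> MISS (open row0); precharges=1
Acc 4: bank1 row0 -> HIT
Acc 5: bank2 row4 -> MISS (open row4); precharges=1
Acc 6: bank0 row1 -> MISS (open row1); precharges=1
Acc 7: bank2 row3 -> MISS (open row3); precharges=2
Acc 8: bank2 row0 -> MISS (open row0); precharges=3

Answer: M H M H M M M M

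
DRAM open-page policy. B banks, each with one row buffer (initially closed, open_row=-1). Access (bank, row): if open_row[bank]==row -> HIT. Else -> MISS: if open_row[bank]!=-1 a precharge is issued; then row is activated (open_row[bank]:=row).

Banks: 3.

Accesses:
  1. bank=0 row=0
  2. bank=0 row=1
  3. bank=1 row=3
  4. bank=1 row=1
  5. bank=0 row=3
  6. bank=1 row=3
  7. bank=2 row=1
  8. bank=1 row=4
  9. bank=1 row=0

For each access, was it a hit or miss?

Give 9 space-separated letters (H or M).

Acc 1: bank0 row0 -> MISS (open row0); precharges=0
Acc 2: bank0 row1 -> MISS (open row1); precharges=1
Acc 3: bank1 row3 -> MISS (open row3); precharges=1
Acc 4: bank1 row1 -> MISS (open row1); precharges=2
Acc 5: bank0 row3 -> MISS (open row3); precharges=3
Acc 6: bank1 row3 -> MISS (open row3); precharges=4
Acc 7: bank2 row1 -> MISS (open row1); precharges=4
Acc 8: bank1 row4 -> MISS (open row4); precharges=5
Acc 9: bank1 row0 -> MISS (open row0); precharges=6

Answer: M M M M M M M M M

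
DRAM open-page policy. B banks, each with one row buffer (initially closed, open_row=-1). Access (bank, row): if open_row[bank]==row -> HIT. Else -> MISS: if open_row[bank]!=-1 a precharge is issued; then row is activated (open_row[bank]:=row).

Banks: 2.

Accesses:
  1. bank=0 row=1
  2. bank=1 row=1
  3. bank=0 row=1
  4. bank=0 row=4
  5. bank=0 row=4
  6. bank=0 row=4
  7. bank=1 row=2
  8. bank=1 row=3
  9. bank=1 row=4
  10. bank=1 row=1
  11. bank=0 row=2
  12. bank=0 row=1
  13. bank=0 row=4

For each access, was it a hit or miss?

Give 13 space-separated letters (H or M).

Answer: M M H M H H M M M M M M M

Derivation:
Acc 1: bank0 row1 -> MISS (open row1); precharges=0
Acc 2: bank1 row1 -> MISS (open row1); precharges=0
Acc 3: bank0 row1 -> HIT
Acc 4: bank0 row4 -> MISS (open row4); precharges=1
Acc 5: bank0 row4 -> HIT
Acc 6: bank0 row4 -> HIT
Acc 7: bank1 row2 -> MISS (open row2); precharges=2
Acc 8: bank1 row3 -> MISS (open row3); precharges=3
Acc 9: bank1 row4 -> MISS (open row4); precharges=4
Acc 10: bank1 row1 -> MISS (open row1); precharges=5
Acc 11: bank0 row2 -> MISS (open row2); precharges=6
Acc 12: bank0 row1 -> MISS (open row1); precharges=7
Acc 13: bank0 row4 -> MISS (open row4); precharges=8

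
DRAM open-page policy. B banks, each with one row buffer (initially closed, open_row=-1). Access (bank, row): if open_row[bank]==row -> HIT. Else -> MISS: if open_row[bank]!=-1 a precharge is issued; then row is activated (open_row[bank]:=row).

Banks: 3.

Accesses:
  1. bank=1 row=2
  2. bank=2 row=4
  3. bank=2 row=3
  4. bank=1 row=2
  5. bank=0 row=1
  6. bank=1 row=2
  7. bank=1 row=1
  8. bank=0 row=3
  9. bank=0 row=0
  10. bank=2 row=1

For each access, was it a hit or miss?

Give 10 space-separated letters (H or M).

Acc 1: bank1 row2 -> MISS (open row2); precharges=0
Acc 2: bank2 row4 -> MISS (open row4); precharges=0
Acc 3: bank2 row3 -> MISS (open row3); precharges=1
Acc 4: bank1 row2 -> HIT
Acc 5: bank0 row1 -> MISS (open row1); precharges=1
Acc 6: bank1 row2 -> HIT
Acc 7: bank1 row1 -> MISS (open row1); precharges=2
Acc 8: bank0 row3 -> MISS (open row3); precharges=3
Acc 9: bank0 row0 -> MISS (open row0); precharges=4
Acc 10: bank2 row1 -> MISS (open row1); precharges=5

Answer: M M M H M H M M M M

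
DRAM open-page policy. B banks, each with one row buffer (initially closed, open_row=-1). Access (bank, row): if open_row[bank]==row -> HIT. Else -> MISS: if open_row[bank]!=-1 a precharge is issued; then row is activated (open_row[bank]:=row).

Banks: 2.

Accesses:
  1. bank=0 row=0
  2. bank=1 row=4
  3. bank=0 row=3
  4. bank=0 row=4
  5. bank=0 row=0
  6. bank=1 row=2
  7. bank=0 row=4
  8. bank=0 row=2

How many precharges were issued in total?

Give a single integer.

Acc 1: bank0 row0 -> MISS (open row0); precharges=0
Acc 2: bank1 row4 -> MISS (open row4); precharges=0
Acc 3: bank0 row3 -> MISS (open row3); precharges=1
Acc 4: bank0 row4 -> MISS (open row4); precharges=2
Acc 5: bank0 row0 -> MISS (open row0); precharges=3
Acc 6: bank1 row2 -> MISS (open row2); precharges=4
Acc 7: bank0 row4 -> MISS (open row4); precharges=5
Acc 8: bank0 row2 -> MISS (open row2); precharges=6

Answer: 6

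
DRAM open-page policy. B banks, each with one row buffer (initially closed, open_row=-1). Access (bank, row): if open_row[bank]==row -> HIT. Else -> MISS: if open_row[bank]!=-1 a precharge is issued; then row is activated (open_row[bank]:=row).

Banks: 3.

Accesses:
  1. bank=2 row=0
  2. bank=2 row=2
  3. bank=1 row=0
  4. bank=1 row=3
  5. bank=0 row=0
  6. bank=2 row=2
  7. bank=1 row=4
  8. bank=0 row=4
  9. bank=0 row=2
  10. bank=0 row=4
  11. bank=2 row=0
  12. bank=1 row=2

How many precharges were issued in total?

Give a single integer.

Acc 1: bank2 row0 -> MISS (open row0); precharges=0
Acc 2: bank2 row2 -> MISS (open row2); precharges=1
Acc 3: bank1 row0 -> MISS (open row0); precharges=1
Acc 4: bank1 row3 -> MISS (open row3); precharges=2
Acc 5: bank0 row0 -> MISS (open row0); precharges=2
Acc 6: bank2 row2 -> HIT
Acc 7: bank1 row4 -> MISS (open row4); precharges=3
Acc 8: bank0 row4 -> MISS (open row4); precharges=4
Acc 9: bank0 row2 -> MISS (open row2); precharges=5
Acc 10: bank0 row4 -> MISS (open row4); precharges=6
Acc 11: bank2 row0 -> MISS (open row0); precharges=7
Acc 12: bank1 row2 -> MISS (open row2); precharges=8

Answer: 8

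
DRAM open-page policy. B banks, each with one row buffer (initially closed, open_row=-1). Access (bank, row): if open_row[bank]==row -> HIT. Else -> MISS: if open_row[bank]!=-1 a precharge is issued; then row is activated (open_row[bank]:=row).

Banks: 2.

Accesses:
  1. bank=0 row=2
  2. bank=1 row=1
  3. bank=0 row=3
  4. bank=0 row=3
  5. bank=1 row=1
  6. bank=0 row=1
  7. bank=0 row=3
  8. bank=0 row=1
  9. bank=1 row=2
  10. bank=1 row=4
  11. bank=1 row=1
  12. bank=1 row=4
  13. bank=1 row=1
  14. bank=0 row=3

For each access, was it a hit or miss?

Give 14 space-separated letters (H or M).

Acc 1: bank0 row2 -> MISS (open row2); precharges=0
Acc 2: bank1 row1 -> MISS (open row1); precharges=0
Acc 3: bank0 row3 -> MISS (open row3); precharges=1
Acc 4: bank0 row3 -> HIT
Acc 5: bank1 row1 -> HIT
Acc 6: bank0 row1 -> MISS (open row1); precharges=2
Acc 7: bank0 row3 -> MISS (open row3); precharges=3
Acc 8: bank0 row1 -> MISS (open row1); precharges=4
Acc 9: bank1 row2 -> MISS (open row2); precharges=5
Acc 10: bank1 row4 -> MISS (open row4); precharges=6
Acc 11: bank1 row1 -> MISS (open row1); precharges=7
Acc 12: bank1 row4 -> MISS (open row4); precharges=8
Acc 13: bank1 row1 -> MISS (open row1); precharges=9
Acc 14: bank0 row3 -> MISS (open row3); precharges=10

Answer: M M M H H M M M M M M M M M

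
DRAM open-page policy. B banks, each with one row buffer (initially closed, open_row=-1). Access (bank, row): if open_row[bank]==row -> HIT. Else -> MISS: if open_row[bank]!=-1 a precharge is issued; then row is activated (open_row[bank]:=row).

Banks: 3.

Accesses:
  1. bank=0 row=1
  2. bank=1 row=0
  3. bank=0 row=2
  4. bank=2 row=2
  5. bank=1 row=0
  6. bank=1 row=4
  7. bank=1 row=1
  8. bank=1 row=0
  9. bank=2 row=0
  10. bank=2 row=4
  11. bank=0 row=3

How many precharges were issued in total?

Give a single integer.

Answer: 7

Derivation:
Acc 1: bank0 row1 -> MISS (open row1); precharges=0
Acc 2: bank1 row0 -> MISS (open row0); precharges=0
Acc 3: bank0 row2 -> MISS (open row2); precharges=1
Acc 4: bank2 row2 -> MISS (open row2); precharges=1
Acc 5: bank1 row0 -> HIT
Acc 6: bank1 row4 -> MISS (open row4); precharges=2
Acc 7: bank1 row1 -> MISS (open row1); precharges=3
Acc 8: bank1 row0 -> MISS (open row0); precharges=4
Acc 9: bank2 row0 -> MISS (open row0); precharges=5
Acc 10: bank2 row4 -> MISS (open row4); precharges=6
Acc 11: bank0 row3 -> MISS (open row3); precharges=7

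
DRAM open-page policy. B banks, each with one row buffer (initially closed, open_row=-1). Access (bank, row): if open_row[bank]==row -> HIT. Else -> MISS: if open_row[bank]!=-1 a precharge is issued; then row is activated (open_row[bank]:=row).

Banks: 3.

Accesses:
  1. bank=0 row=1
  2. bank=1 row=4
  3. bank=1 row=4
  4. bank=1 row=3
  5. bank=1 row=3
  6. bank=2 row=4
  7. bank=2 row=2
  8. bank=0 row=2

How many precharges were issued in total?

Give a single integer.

Answer: 3

Derivation:
Acc 1: bank0 row1 -> MISS (open row1); precharges=0
Acc 2: bank1 row4 -> MISS (open row4); precharges=0
Acc 3: bank1 row4 -> HIT
Acc 4: bank1 row3 -> MISS (open row3); precharges=1
Acc 5: bank1 row3 -> HIT
Acc 6: bank2 row4 -> MISS (open row4); precharges=1
Acc 7: bank2 row2 -> MISS (open row2); precharges=2
Acc 8: bank0 row2 -> MISS (open row2); precharges=3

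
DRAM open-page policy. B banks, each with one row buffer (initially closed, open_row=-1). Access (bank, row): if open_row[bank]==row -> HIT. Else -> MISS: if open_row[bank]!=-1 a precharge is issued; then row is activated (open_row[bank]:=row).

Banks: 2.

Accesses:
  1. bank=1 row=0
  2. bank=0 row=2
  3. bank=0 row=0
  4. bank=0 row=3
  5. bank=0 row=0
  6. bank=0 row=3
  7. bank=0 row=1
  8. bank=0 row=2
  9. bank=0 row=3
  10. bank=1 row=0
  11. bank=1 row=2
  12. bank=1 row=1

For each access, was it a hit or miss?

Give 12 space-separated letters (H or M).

Answer: M M M M M M M M M H M M

Derivation:
Acc 1: bank1 row0 -> MISS (open row0); precharges=0
Acc 2: bank0 row2 -> MISS (open row2); precharges=0
Acc 3: bank0 row0 -> MISS (open row0); precharges=1
Acc 4: bank0 row3 -> MISS (open row3); precharges=2
Acc 5: bank0 row0 -> MISS (open row0); precharges=3
Acc 6: bank0 row3 -> MISS (open row3); precharges=4
Acc 7: bank0 row1 -> MISS (open row1); precharges=5
Acc 8: bank0 row2 -> MISS (open row2); precharges=6
Acc 9: bank0 row3 -> MISS (open row3); precharges=7
Acc 10: bank1 row0 -> HIT
Acc 11: bank1 row2 -> MISS (open row2); precharges=8
Acc 12: bank1 row1 -> MISS (open row1); precharges=9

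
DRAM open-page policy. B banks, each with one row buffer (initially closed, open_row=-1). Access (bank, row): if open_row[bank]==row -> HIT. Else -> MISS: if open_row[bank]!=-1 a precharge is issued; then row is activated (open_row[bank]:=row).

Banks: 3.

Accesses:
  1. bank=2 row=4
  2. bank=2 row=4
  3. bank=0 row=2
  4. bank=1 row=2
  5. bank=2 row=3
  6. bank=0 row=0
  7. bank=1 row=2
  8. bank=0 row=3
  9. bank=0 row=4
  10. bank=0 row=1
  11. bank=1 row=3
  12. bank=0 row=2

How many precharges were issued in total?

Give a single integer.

Acc 1: bank2 row4 -> MISS (open row4); precharges=0
Acc 2: bank2 row4 -> HIT
Acc 3: bank0 row2 -> MISS (open row2); precharges=0
Acc 4: bank1 row2 -> MISS (open row2); precharges=0
Acc 5: bank2 row3 -> MISS (open row3); precharges=1
Acc 6: bank0 row0 -> MISS (open row0); precharges=2
Acc 7: bank1 row2 -> HIT
Acc 8: bank0 row3 -> MISS (open row3); precharges=3
Acc 9: bank0 row4 -> MISS (open row4); precharges=4
Acc 10: bank0 row1 -> MISS (open row1); precharges=5
Acc 11: bank1 row3 -> MISS (open row3); precharges=6
Acc 12: bank0 row2 -> MISS (open row2); precharges=7

Answer: 7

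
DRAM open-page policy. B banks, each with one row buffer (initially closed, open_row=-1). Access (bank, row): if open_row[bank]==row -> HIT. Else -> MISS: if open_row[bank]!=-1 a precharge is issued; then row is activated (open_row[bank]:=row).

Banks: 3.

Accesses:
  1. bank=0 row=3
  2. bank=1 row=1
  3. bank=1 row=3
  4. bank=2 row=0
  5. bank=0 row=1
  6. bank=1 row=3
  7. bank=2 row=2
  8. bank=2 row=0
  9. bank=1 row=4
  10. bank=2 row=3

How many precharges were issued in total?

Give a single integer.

Acc 1: bank0 row3 -> MISS (open row3); precharges=0
Acc 2: bank1 row1 -> MISS (open row1); precharges=0
Acc 3: bank1 row3 -> MISS (open row3); precharges=1
Acc 4: bank2 row0 -> MISS (open row0); precharges=1
Acc 5: bank0 row1 -> MISS (open row1); precharges=2
Acc 6: bank1 row3 -> HIT
Acc 7: bank2 row2 -> MISS (open row2); precharges=3
Acc 8: bank2 row0 -> MISS (open row0); precharges=4
Acc 9: bank1 row4 -> MISS (open row4); precharges=5
Acc 10: bank2 row3 -> MISS (open row3); precharges=6

Answer: 6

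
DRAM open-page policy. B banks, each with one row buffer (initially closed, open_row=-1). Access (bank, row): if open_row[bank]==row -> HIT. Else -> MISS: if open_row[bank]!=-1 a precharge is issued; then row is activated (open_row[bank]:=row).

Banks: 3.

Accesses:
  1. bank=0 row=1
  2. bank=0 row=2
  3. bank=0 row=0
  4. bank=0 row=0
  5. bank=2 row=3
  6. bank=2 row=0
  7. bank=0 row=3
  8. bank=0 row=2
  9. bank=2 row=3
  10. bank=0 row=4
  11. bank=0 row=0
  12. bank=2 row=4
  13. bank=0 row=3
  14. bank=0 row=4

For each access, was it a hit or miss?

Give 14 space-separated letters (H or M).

Answer: M M M H M M M M M M M M M M

Derivation:
Acc 1: bank0 row1 -> MISS (open row1); precharges=0
Acc 2: bank0 row2 -> MISS (open row2); precharges=1
Acc 3: bank0 row0 -> MISS (open row0); precharges=2
Acc 4: bank0 row0 -> HIT
Acc 5: bank2 row3 -> MISS (open row3); precharges=2
Acc 6: bank2 row0 -> MISS (open row0); precharges=3
Acc 7: bank0 row3 -> MISS (open row3); precharges=4
Acc 8: bank0 row2 -> MISS (open row2); precharges=5
Acc 9: bank2 row3 -> MISS (open row3); precharges=6
Acc 10: bank0 row4 -> MISS (open row4); precharges=7
Acc 11: bank0 row0 -> MISS (open row0); precharges=8
Acc 12: bank2 row4 -> MISS (open row4); precharges=9
Acc 13: bank0 row3 -> MISS (open row3); precharges=10
Acc 14: bank0 row4 -> MISS (open row4); precharges=11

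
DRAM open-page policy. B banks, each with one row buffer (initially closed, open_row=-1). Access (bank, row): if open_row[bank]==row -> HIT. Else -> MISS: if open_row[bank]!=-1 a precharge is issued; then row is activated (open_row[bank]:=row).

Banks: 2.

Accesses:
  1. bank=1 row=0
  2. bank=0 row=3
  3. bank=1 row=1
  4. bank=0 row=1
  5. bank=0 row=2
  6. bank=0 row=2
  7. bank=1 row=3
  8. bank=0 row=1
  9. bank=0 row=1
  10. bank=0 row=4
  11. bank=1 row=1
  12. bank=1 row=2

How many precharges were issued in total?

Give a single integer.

Answer: 8

Derivation:
Acc 1: bank1 row0 -> MISS (open row0); precharges=0
Acc 2: bank0 row3 -> MISS (open row3); precharges=0
Acc 3: bank1 row1 -> MISS (open row1); precharges=1
Acc 4: bank0 row1 -> MISS (open row1); precharges=2
Acc 5: bank0 row2 -> MISS (open row2); precharges=3
Acc 6: bank0 row2 -> HIT
Acc 7: bank1 row3 -> MISS (open row3); precharges=4
Acc 8: bank0 row1 -> MISS (open row1); precharges=5
Acc 9: bank0 row1 -> HIT
Acc 10: bank0 row4 -> MISS (open row4); precharges=6
Acc 11: bank1 row1 -> MISS (open row1); precharges=7
Acc 12: bank1 row2 -> MISS (open row2); precharges=8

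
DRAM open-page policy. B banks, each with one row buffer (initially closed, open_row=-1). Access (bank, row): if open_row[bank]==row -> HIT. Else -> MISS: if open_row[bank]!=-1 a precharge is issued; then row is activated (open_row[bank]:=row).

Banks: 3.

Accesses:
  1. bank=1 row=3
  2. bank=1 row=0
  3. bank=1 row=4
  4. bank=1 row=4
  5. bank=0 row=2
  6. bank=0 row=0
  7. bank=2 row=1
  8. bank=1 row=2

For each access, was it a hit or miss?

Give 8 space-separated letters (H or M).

Answer: M M M H M M M M

Derivation:
Acc 1: bank1 row3 -> MISS (open row3); precharges=0
Acc 2: bank1 row0 -> MISS (open row0); precharges=1
Acc 3: bank1 row4 -> MISS (open row4); precharges=2
Acc 4: bank1 row4 -> HIT
Acc 5: bank0 row2 -> MISS (open row2); precharges=2
Acc 6: bank0 row0 -> MISS (open row0); precharges=3
Acc 7: bank2 row1 -> MISS (open row1); precharges=3
Acc 8: bank1 row2 -> MISS (open row2); precharges=4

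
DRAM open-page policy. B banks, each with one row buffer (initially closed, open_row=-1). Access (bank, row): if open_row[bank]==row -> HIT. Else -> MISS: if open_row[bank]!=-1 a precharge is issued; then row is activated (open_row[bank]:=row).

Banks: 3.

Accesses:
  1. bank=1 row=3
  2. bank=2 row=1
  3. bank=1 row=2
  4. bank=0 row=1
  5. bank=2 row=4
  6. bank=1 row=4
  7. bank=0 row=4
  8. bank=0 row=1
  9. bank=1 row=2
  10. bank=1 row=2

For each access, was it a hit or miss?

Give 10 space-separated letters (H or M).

Acc 1: bank1 row3 -> MISS (open row3); precharges=0
Acc 2: bank2 row1 -> MISS (open row1); precharges=0
Acc 3: bank1 row2 -> MISS (open row2); precharges=1
Acc 4: bank0 row1 -> MISS (open row1); precharges=1
Acc 5: bank2 row4 -> MISS (open row4); precharges=2
Acc 6: bank1 row4 -> MISS (open row4); precharges=3
Acc 7: bank0 row4 -> MISS (open row4); precharges=4
Acc 8: bank0 row1 -> MISS (open row1); precharges=5
Acc 9: bank1 row2 -> MISS (open row2); precharges=6
Acc 10: bank1 row2 -> HIT

Answer: M M M M M M M M M H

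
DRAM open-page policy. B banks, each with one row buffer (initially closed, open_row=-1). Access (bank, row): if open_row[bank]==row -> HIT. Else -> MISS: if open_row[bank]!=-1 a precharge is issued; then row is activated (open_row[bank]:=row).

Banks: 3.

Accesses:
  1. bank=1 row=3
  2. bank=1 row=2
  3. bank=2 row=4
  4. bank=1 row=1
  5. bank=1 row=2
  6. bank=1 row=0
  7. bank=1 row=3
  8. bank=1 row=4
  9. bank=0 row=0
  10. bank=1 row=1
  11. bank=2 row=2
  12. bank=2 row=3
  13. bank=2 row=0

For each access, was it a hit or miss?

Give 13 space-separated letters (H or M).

Acc 1: bank1 row3 -> MISS (open row3); precharges=0
Acc 2: bank1 row2 -> MISS (open row2); precharges=1
Acc 3: bank2 row4 -> MISS (open row4); precharges=1
Acc 4: bank1 row1 -> MISS (open row1); precharges=2
Acc 5: bank1 row2 -> MISS (open row2); precharges=3
Acc 6: bank1 row0 -> MISS (open row0); precharges=4
Acc 7: bank1 row3 -> MISS (open row3); precharges=5
Acc 8: bank1 row4 -> MISS (open row4); precharges=6
Acc 9: bank0 row0 -> MISS (open row0); precharges=6
Acc 10: bank1 row1 -> MISS (open row1); precharges=7
Acc 11: bank2 row2 -> MISS (open row2); precharges=8
Acc 12: bank2 row3 -> MISS (open row3); precharges=9
Acc 13: bank2 row0 -> MISS (open row0); precharges=10

Answer: M M M M M M M M M M M M M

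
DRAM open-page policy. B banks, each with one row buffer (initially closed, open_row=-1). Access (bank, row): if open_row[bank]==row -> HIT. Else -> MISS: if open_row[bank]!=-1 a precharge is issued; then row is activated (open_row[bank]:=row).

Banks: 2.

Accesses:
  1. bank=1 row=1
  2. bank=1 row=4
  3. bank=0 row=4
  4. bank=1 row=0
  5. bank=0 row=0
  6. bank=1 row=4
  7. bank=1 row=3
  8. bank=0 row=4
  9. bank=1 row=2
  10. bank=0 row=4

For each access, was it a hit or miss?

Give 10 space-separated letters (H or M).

Acc 1: bank1 row1 -> MISS (open row1); precharges=0
Acc 2: bank1 row4 -> MISS (open row4); precharges=1
Acc 3: bank0 row4 -> MISS (open row4); precharges=1
Acc 4: bank1 row0 -> MISS (open row0); precharges=2
Acc 5: bank0 row0 -> MISS (open row0); precharges=3
Acc 6: bank1 row4 -> MISS (open row4); precharges=4
Acc 7: bank1 row3 -> MISS (open row3); precharges=5
Acc 8: bank0 row4 -> MISS (open row4); precharges=6
Acc 9: bank1 row2 -> MISS (open row2); precharges=7
Acc 10: bank0 row4 -> HIT

Answer: M M M M M M M M M H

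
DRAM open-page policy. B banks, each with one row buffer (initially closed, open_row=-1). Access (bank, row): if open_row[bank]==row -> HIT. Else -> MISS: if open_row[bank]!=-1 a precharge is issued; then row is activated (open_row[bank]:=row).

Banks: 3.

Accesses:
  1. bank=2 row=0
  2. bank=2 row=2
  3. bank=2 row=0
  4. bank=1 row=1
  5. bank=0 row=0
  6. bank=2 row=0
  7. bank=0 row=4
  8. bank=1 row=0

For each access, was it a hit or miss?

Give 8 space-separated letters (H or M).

Answer: M M M M M H M M

Derivation:
Acc 1: bank2 row0 -> MISS (open row0); precharges=0
Acc 2: bank2 row2 -> MISS (open row2); precharges=1
Acc 3: bank2 row0 -> MISS (open row0); precharges=2
Acc 4: bank1 row1 -> MISS (open row1); precharges=2
Acc 5: bank0 row0 -> MISS (open row0); precharges=2
Acc 6: bank2 row0 -> HIT
Acc 7: bank0 row4 -> MISS (open row4); precharges=3
Acc 8: bank1 row0 -> MISS (open row0); precharges=4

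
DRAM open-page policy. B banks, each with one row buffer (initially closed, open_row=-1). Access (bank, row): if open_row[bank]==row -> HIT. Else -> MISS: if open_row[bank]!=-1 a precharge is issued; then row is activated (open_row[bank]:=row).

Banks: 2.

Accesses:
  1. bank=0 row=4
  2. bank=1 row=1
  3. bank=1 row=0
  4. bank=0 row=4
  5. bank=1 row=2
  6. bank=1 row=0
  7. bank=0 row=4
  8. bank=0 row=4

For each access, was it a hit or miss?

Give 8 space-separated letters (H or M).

Acc 1: bank0 row4 -> MISS (open row4); precharges=0
Acc 2: bank1 row1 -> MISS (open row1); precharges=0
Acc 3: bank1 row0 -> MISS (open row0); precharges=1
Acc 4: bank0 row4 -> HIT
Acc 5: bank1 row2 -> MISS (open row2); precharges=2
Acc 6: bank1 row0 -> MISS (open row0); precharges=3
Acc 7: bank0 row4 -> HIT
Acc 8: bank0 row4 -> HIT

Answer: M M M H M M H H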